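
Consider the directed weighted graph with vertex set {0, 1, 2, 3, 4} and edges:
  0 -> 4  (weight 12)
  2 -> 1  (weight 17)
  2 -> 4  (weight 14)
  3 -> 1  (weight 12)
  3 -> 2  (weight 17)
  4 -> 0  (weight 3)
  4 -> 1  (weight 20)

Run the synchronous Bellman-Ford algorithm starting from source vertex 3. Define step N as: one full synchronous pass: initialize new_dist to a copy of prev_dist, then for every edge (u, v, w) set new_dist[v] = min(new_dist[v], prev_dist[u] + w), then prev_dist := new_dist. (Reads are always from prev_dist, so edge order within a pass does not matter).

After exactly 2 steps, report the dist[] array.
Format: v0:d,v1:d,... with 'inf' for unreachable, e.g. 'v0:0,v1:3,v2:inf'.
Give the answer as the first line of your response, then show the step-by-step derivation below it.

v0:inf,v1:12,v2:17,v3:0,v4:31

step 1: dist = v0:inf,v1:12,v2:17,v3:0,v4:inf
step 2: dist = v0:inf,v1:12,v2:17,v3:0,v4:31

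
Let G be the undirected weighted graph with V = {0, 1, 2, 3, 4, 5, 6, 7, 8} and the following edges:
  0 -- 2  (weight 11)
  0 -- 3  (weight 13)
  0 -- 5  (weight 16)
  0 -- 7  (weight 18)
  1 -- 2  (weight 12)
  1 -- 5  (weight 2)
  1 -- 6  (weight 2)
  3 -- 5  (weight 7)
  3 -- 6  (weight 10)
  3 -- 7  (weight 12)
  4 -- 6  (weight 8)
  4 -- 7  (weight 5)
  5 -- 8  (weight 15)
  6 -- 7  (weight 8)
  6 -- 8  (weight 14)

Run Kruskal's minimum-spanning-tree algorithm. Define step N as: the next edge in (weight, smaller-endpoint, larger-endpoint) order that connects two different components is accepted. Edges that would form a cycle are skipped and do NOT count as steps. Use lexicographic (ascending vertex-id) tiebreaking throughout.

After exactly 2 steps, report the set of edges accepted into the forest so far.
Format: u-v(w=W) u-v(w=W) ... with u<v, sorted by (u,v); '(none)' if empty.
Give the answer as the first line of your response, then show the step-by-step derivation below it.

1-5(w=2) 1-6(w=2)

step 1: add edge 1-5 (w=2); MST = {1-5(w=2)}
step 2: add edge 1-6 (w=2); MST = {1-5(w=2) 1-6(w=2)}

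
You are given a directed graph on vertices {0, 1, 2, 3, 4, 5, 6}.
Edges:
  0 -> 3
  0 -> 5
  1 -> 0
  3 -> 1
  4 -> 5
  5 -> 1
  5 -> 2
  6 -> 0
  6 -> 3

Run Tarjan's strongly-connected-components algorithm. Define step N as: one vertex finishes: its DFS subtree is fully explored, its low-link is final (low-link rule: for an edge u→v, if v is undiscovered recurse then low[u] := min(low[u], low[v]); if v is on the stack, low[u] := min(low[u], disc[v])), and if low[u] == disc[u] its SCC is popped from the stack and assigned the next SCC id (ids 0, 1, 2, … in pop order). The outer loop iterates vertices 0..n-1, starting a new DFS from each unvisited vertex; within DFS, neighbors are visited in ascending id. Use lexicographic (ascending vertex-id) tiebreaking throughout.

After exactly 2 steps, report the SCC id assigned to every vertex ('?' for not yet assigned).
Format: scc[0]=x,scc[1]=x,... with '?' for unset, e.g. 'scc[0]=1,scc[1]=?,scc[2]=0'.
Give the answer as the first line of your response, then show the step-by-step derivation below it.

scc[0]=?,scc[1]=?,scc[2]=?,scc[3]=?,scc[4]=?,scc[5]=?,scc[6]=?

step 1: low=(low[0]=0,low[1]=0,low[2]=?,low[3]=1,low[4]=?,low[5]=?,low[6]=?); scc=(scc[0]=?,scc[1]=?,scc[2]=?,scc[3]=?,scc[4]=?,scc[5]=?,scc[6]=?)
step 2: low=(low[0]=0,low[1]=0,low[2]=?,low[3]=0,low[4]=?,low[5]=?,low[6]=?); scc=(scc[0]=?,scc[1]=?,scc[2]=?,scc[3]=?,scc[4]=?,scc[5]=?,scc[6]=?)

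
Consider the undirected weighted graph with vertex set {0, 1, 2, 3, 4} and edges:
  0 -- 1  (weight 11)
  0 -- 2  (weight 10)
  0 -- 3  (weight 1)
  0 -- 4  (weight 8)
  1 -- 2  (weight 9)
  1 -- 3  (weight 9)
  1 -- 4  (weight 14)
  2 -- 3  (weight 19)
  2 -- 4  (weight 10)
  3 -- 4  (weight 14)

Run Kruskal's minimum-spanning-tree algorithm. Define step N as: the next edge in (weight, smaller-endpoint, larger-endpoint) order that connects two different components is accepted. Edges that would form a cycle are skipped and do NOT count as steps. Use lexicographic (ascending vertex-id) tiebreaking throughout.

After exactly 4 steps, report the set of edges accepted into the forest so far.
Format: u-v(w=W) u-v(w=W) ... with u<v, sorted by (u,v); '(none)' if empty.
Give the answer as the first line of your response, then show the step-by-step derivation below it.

0-3(w=1) 0-4(w=8) 1-2(w=9) 1-3(w=9)

step 1: add edge 0-3 (w=1); MST = {0-3(w=1)}
step 2: add edge 0-4 (w=8); MST = {0-3(w=1) 0-4(w=8)}
step 3: add edge 1-2 (w=9); MST = {0-3(w=1) 0-4(w=8) 1-2(w=9)}
step 4: add edge 1-3 (w=9); MST = {0-3(w=1) 0-4(w=8) 1-2(w=9) 1-3(w=9)}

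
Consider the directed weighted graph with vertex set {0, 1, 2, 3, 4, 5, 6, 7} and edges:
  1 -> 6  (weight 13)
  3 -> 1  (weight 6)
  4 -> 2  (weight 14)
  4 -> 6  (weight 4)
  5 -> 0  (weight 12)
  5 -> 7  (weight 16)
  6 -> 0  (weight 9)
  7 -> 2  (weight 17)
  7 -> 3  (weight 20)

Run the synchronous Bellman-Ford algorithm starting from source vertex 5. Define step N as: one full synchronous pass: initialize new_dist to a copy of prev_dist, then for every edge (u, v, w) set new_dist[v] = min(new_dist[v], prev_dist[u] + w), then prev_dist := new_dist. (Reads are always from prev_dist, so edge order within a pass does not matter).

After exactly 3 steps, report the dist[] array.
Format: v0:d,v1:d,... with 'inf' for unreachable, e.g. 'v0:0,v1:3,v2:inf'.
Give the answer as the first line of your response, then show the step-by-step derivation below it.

v0:12,v1:42,v2:33,v3:36,v4:inf,v5:0,v6:inf,v7:16

step 1: dist = v0:12,v1:inf,v2:inf,v3:inf,v4:inf,v5:0,v6:inf,v7:16
step 2: dist = v0:12,v1:inf,v2:33,v3:36,v4:inf,v5:0,v6:inf,v7:16
step 3: dist = v0:12,v1:42,v2:33,v3:36,v4:inf,v5:0,v6:inf,v7:16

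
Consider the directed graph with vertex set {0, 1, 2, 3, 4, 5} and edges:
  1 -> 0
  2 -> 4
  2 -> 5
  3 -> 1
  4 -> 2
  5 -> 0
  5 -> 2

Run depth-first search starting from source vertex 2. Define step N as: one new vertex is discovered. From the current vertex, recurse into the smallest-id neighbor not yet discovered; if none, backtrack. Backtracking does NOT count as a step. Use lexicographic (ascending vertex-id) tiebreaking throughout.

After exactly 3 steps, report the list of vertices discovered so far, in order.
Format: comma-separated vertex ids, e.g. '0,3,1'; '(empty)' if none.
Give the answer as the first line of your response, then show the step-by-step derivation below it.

2,4,5

step 1: discover 2; path=2; order=2
step 2: discover 4; path=2>4; order=2,4
step 3: discover 5; path=2>5; order=2,4,5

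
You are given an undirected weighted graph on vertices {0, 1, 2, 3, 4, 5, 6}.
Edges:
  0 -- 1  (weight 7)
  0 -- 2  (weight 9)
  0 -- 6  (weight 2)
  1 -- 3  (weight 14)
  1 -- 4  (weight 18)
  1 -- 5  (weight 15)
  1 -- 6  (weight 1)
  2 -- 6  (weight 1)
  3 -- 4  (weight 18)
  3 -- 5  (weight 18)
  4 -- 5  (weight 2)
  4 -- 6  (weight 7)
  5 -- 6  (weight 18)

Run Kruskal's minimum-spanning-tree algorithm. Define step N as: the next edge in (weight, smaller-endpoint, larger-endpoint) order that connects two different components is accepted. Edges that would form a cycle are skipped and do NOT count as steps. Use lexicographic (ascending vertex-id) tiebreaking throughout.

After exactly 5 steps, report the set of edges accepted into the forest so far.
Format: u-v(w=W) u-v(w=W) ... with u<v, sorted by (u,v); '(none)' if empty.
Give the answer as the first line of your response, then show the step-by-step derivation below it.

0-6(w=2) 1-6(w=1) 2-6(w=1) 4-5(w=2) 4-6(w=7)

step 1: add edge 1-6 (w=1); MST = {1-6(w=1)}
step 2: add edge 2-6 (w=1); MST = {1-6(w=1) 2-6(w=1)}
step 3: add edge 0-6 (w=2); MST = {0-6(w=2) 1-6(w=1) 2-6(w=1)}
step 4: add edge 4-5 (w=2); MST = {0-6(w=2) 1-6(w=1) 2-6(w=1) 4-5(w=2)}
step 5: add edge 4-6 (w=7); MST = {0-6(w=2) 1-6(w=1) 2-6(w=1) 4-5(w=2) 4-6(w=7)}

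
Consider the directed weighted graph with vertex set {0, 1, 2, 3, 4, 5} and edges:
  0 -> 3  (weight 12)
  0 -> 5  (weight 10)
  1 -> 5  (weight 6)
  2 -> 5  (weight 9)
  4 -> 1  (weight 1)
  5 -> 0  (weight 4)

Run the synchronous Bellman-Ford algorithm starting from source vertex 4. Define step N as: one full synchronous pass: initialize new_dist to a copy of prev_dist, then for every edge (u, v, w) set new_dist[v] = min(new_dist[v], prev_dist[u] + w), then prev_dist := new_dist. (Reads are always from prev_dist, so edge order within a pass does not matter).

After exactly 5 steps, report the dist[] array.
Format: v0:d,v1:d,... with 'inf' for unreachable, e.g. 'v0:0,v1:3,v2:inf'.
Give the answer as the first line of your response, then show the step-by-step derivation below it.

v0:11,v1:1,v2:inf,v3:23,v4:0,v5:7

step 1: dist = v0:inf,v1:1,v2:inf,v3:inf,v4:0,v5:inf
step 2: dist = v0:inf,v1:1,v2:inf,v3:inf,v4:0,v5:7
step 3: dist = v0:11,v1:1,v2:inf,v3:inf,v4:0,v5:7
step 4: dist = v0:11,v1:1,v2:inf,v3:23,v4:0,v5:7
step 5: dist = v0:11,v1:1,v2:inf,v3:23,v4:0,v5:7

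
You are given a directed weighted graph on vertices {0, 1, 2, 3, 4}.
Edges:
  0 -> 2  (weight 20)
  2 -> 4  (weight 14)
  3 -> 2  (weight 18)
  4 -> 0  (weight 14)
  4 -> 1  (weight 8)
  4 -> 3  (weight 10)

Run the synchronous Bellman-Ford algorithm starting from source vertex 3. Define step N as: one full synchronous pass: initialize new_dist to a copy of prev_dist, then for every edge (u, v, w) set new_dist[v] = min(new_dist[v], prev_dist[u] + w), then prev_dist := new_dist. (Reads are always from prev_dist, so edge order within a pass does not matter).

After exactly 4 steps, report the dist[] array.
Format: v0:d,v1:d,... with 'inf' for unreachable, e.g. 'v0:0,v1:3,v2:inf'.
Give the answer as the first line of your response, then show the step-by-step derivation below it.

v0:46,v1:40,v2:18,v3:0,v4:32

step 1: dist = v0:inf,v1:inf,v2:18,v3:0,v4:inf
step 2: dist = v0:inf,v1:inf,v2:18,v3:0,v4:32
step 3: dist = v0:46,v1:40,v2:18,v3:0,v4:32
step 4: dist = v0:46,v1:40,v2:18,v3:0,v4:32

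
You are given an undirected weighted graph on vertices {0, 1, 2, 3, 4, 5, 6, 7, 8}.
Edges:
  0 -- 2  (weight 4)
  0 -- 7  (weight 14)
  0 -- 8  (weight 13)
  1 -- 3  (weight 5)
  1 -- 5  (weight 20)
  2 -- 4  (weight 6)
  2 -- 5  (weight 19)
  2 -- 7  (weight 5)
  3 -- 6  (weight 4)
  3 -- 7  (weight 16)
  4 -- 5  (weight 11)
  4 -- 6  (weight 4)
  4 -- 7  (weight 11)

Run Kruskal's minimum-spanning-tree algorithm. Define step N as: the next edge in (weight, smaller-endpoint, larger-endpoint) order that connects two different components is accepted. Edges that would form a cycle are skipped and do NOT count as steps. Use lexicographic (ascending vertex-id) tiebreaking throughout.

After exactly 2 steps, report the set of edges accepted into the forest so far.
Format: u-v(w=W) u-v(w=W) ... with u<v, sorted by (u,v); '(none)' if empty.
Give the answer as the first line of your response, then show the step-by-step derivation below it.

0-2(w=4) 3-6(w=4)

step 1: add edge 0-2 (w=4); MST = {0-2(w=4)}
step 2: add edge 3-6 (w=4); MST = {0-2(w=4) 3-6(w=4)}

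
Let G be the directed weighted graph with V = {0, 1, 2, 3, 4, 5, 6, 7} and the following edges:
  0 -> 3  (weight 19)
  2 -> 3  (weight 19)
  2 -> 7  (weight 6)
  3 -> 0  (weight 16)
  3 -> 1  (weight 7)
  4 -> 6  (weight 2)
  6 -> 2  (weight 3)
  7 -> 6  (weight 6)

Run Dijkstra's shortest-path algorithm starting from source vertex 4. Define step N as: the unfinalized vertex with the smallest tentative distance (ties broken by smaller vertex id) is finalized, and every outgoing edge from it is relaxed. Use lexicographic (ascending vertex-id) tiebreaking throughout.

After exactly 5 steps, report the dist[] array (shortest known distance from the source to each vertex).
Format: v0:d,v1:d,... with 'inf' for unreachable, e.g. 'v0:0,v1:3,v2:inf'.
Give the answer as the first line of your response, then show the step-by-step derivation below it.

v0:40,v1:31,v2:5,v3:24,v4:0,v5:inf,v6:2,v7:11

step 1: dist = v0:inf,v1:inf,v2:inf,v3:inf,v4:0,v5:inf,v6:2,v7:inf
step 2: dist = v0:inf,v1:inf,v2:5,v3:inf,v4:0,v5:inf,v6:2,v7:inf
step 3: dist = v0:inf,v1:inf,v2:5,v3:24,v4:0,v5:inf,v6:2,v7:11
step 4: dist = v0:inf,v1:inf,v2:5,v3:24,v4:0,v5:inf,v6:2,v7:11
step 5: dist = v0:40,v1:31,v2:5,v3:24,v4:0,v5:inf,v6:2,v7:11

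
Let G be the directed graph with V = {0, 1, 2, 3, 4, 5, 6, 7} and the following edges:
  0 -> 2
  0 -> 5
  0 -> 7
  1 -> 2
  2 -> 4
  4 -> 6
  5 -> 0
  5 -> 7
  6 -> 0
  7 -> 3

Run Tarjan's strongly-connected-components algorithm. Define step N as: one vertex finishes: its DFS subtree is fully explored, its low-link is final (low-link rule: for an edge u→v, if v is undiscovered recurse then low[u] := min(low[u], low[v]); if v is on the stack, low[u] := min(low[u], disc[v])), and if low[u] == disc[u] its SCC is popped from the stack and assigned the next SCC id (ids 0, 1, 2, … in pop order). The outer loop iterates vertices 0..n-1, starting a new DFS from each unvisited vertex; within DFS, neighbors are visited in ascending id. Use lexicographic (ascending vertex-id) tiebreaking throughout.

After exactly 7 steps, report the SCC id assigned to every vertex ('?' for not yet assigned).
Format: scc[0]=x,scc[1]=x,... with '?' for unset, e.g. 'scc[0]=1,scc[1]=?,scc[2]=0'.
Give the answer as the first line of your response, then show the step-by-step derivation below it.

scc[0]=2,scc[1]=?,scc[2]=2,scc[3]=0,scc[4]=2,scc[5]=2,scc[6]=2,scc[7]=1

step 1: low=(low[0]=0,low[1]=?,low[2]=1,low[3]=?,low[4]=2,low[5]=?,low[6]=0,low[7]=?); scc=(scc[0]=?,scc[1]=?,scc[2]=?,scc[3]=?,scc[4]=?,scc[5]=?,scc[6]=?,scc[7]=?)
step 2: low=(low[0]=0,low[1]=?,low[2]=1,low[3]=?,low[4]=0,low[5]=?,low[6]=0,low[7]=?); scc=(scc[0]=?,scc[1]=?,scc[2]=?,scc[3]=?,scc[4]=?,scc[5]=?,scc[6]=?,scc[7]=?)
step 3: low=(low[0]=0,low[1]=?,low[2]=0,low[3]=?,low[4]=0,low[5]=?,low[6]=0,low[7]=?); scc=(scc[0]=?,scc[1]=?,scc[2]=?,scc[3]=?,scc[4]=?,scc[5]=?,scc[6]=?,scc[7]=?)
step 4: low=(low[0]=0,low[1]=?,low[2]=0,low[3]=6,low[4]=0,low[5]=0,low[6]=0,low[7]=5); scc=(scc[0]=?,scc[1]=?,scc[2]=?,scc[3]=0,scc[4]=?,scc[5]=?,scc[6]=?,scc[7]=?)
step 5: low=(low[0]=0,low[1]=?,low[2]=0,low[3]=6,low[4]=0,low[5]=0,low[6]=0,low[7]=5); scc=(scc[0]=?,scc[1]=?,scc[2]=?,scc[3]=0,scc[4]=?,scc[5]=?,scc[6]=?,scc[7]=1)
step 6: low=(low[0]=0,low[1]=?,low[2]=0,low[3]=6,low[4]=0,low[5]=0,low[6]=0,low[7]=5); scc=(scc[0]=?,scc[1]=?,scc[2]=?,scc[3]=0,scc[4]=?,scc[5]=?,scc[6]=?,scc[7]=1)
step 7: low=(low[0]=0,low[1]=?,low[2]=0,low[3]=6,low[4]=0,low[5]=0,low[6]=0,low[7]=5); scc=(scc[0]=2,scc[1]=?,scc[2]=2,scc[3]=0,scc[4]=2,scc[5]=2,scc[6]=2,scc[7]=1)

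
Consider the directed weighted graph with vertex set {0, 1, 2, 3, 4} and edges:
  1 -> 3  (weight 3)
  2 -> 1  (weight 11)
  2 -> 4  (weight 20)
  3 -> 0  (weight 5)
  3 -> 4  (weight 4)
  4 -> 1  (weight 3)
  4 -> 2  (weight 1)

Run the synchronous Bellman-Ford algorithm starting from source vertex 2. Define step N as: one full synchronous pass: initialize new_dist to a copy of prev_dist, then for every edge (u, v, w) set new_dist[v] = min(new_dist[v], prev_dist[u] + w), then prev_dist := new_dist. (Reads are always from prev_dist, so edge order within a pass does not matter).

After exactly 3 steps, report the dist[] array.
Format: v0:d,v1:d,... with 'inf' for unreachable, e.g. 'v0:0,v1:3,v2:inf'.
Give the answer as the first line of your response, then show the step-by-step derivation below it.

v0:19,v1:11,v2:0,v3:14,v4:18

step 1: dist = v0:inf,v1:11,v2:0,v3:inf,v4:20
step 2: dist = v0:inf,v1:11,v2:0,v3:14,v4:20
step 3: dist = v0:19,v1:11,v2:0,v3:14,v4:18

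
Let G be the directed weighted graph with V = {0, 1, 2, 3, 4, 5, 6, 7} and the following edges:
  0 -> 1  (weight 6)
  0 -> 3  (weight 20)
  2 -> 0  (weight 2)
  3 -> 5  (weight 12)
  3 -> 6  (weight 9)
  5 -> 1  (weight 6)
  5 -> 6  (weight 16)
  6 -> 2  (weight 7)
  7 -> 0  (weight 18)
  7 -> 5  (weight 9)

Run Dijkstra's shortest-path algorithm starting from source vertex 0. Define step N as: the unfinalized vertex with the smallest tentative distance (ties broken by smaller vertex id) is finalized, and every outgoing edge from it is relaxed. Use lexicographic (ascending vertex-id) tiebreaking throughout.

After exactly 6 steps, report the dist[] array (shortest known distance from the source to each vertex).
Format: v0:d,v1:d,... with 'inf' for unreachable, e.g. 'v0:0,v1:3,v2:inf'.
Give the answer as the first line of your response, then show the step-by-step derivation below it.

v0:0,v1:6,v2:36,v3:20,v4:inf,v5:32,v6:29,v7:inf

step 1: dist = v0:0,v1:6,v2:inf,v3:20,v4:inf,v5:inf,v6:inf,v7:inf
step 2: dist = v0:0,v1:6,v2:inf,v3:20,v4:inf,v5:inf,v6:inf,v7:inf
step 3: dist = v0:0,v1:6,v2:inf,v3:20,v4:inf,v5:32,v6:29,v7:inf
step 4: dist = v0:0,v1:6,v2:36,v3:20,v4:inf,v5:32,v6:29,v7:inf
step 5: dist = v0:0,v1:6,v2:36,v3:20,v4:inf,v5:32,v6:29,v7:inf
step 6: dist = v0:0,v1:6,v2:36,v3:20,v4:inf,v5:32,v6:29,v7:inf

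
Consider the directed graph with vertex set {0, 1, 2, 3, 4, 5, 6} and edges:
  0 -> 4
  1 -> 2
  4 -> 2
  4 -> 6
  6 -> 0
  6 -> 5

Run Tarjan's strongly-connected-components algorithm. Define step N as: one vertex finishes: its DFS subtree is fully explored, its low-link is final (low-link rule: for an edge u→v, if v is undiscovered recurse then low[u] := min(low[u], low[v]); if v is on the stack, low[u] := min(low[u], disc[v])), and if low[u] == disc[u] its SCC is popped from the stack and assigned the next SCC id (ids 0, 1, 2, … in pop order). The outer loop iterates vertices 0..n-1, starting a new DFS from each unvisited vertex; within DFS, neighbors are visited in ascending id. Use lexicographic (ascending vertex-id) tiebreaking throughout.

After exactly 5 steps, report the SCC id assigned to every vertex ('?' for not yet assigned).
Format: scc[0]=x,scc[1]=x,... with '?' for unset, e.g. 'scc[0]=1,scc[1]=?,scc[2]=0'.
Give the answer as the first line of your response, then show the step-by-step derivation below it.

scc[0]=2,scc[1]=?,scc[2]=0,scc[3]=?,scc[4]=2,scc[5]=1,scc[6]=2

step 1: low=(low[0]=0,low[1]=?,low[2]=2,low[3]=?,low[4]=1,low[5]=?,low[6]=?); scc=(scc[0]=?,scc[1]=?,scc[2]=0,scc[3]=?,scc[4]=?,scc[5]=?,scc[6]=?)
step 2: low=(low[0]=0,low[1]=?,low[2]=2,low[3]=?,low[4]=1,low[5]=4,low[6]=0); scc=(scc[0]=?,scc[1]=?,scc[2]=0,scc[3]=?,scc[4]=?,scc[5]=1,scc[6]=?)
step 3: low=(low[0]=0,low[1]=?,low[2]=2,low[3]=?,low[4]=1,low[5]=4,low[6]=0); scc=(scc[0]=?,scc[1]=?,scc[2]=0,scc[3]=?,scc[4]=?,scc[5]=1,scc[6]=?)
step 4: low=(low[0]=0,low[1]=?,low[2]=2,low[3]=?,low[4]=0,low[5]=4,low[6]=0); scc=(scc[0]=?,scc[1]=?,scc[2]=0,scc[3]=?,scc[4]=?,scc[5]=1,scc[6]=?)
step 5: low=(low[0]=0,low[1]=?,low[2]=2,low[3]=?,low[4]=0,low[5]=4,low[6]=0); scc=(scc[0]=2,scc[1]=?,scc[2]=0,scc[3]=?,scc[4]=2,scc[5]=1,scc[6]=2)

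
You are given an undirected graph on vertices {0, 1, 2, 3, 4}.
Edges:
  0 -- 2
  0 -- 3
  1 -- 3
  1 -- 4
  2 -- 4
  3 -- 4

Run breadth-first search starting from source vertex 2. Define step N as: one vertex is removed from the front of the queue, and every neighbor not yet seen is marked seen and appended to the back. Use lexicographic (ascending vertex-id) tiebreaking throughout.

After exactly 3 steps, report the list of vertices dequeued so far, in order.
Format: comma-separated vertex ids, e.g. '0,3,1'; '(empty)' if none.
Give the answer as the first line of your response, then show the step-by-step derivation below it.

2,0,4

step 1: dequeue 2; queue=[0,4]; order=2
step 2: dequeue 0; queue=[4,3]; order=2,0
step 3: dequeue 4; queue=[3,1]; order=2,0,4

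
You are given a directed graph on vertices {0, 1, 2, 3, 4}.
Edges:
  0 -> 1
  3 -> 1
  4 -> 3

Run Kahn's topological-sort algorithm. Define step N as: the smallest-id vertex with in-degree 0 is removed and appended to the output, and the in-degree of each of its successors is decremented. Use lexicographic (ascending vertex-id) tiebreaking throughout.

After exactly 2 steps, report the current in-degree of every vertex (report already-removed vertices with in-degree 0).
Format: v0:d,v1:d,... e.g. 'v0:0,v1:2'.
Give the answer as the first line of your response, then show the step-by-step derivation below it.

v0:0,v1:1,v2:0,v3:1,v4:0

step 1: output 0; order=[0]; indeg=(0,1,0,1,0)
step 2: output 2; order=[0,2]; indeg=(0,1,0,1,0)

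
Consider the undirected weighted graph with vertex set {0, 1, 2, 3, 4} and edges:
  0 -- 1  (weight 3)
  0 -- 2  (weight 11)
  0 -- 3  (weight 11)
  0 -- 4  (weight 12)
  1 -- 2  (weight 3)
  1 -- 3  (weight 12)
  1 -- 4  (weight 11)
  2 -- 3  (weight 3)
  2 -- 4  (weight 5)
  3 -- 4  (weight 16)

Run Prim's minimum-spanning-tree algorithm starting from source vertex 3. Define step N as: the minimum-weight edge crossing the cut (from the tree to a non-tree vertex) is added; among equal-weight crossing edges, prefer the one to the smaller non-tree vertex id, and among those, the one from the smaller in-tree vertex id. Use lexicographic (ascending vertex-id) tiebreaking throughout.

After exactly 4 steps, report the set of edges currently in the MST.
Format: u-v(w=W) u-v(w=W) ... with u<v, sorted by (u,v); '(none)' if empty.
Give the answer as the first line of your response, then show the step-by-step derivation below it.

0-1(w=3) 1-2(w=3) 2-3(w=3) 2-4(w=5)

step 1: add edge 2-3 (w=3); MST = {2-3(w=3)}
step 2: add edge 1-2 (w=3); MST = {1-2(w=3) 2-3(w=3)}
step 3: add edge 0-1 (w=3); MST = {0-1(w=3) 1-2(w=3) 2-3(w=3)}
step 4: add edge 2-4 (w=5); MST = {0-1(w=3) 1-2(w=3) 2-3(w=3) 2-4(w=5)}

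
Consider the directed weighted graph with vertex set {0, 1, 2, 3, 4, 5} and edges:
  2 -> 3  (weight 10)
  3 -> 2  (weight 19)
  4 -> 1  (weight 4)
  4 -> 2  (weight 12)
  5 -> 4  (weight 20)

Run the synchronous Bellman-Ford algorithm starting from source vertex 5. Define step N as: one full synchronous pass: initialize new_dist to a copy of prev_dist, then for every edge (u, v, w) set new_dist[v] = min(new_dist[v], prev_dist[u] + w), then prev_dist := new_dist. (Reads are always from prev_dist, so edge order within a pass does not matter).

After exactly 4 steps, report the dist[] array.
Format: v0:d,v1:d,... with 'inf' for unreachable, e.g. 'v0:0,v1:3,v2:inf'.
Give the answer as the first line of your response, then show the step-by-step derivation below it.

v0:inf,v1:24,v2:32,v3:42,v4:20,v5:0

step 1: dist = v0:inf,v1:inf,v2:inf,v3:inf,v4:20,v5:0
step 2: dist = v0:inf,v1:24,v2:32,v3:inf,v4:20,v5:0
step 3: dist = v0:inf,v1:24,v2:32,v3:42,v4:20,v5:0
step 4: dist = v0:inf,v1:24,v2:32,v3:42,v4:20,v5:0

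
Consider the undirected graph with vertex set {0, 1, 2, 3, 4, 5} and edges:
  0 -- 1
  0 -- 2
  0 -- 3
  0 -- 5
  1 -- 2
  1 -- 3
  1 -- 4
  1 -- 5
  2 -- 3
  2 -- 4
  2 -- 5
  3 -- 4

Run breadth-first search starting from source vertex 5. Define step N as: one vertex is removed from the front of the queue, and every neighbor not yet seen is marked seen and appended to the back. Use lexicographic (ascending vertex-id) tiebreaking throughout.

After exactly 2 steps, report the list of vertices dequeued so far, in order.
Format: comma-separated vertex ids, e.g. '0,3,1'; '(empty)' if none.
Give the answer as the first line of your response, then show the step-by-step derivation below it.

5,0

step 1: dequeue 5; queue=[0,1,2]; order=5
step 2: dequeue 0; queue=[1,2,3]; order=5,0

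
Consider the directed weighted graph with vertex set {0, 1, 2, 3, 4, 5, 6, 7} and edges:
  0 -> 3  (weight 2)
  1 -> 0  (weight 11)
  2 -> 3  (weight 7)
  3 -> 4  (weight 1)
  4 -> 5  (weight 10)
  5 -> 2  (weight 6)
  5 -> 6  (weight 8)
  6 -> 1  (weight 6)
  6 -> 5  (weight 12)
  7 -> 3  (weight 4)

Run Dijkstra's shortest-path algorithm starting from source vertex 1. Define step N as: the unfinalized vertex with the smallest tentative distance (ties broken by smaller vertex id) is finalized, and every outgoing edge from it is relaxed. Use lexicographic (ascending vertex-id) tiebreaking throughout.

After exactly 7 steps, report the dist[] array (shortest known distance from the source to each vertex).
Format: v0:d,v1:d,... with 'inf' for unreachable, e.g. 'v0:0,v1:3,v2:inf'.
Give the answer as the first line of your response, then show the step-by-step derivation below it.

v0:11,v1:0,v2:30,v3:13,v4:14,v5:24,v6:32,v7:inf

step 1: dist = v0:11,v1:0,v2:inf,v3:inf,v4:inf,v5:inf,v6:inf,v7:inf
step 2: dist = v0:11,v1:0,v2:inf,v3:13,v4:inf,v5:inf,v6:inf,v7:inf
step 3: dist = v0:11,v1:0,v2:inf,v3:13,v4:14,v5:inf,v6:inf,v7:inf
step 4: dist = v0:11,v1:0,v2:inf,v3:13,v4:14,v5:24,v6:inf,v7:inf
step 5: dist = v0:11,v1:0,v2:30,v3:13,v4:14,v5:24,v6:32,v7:inf
step 6: dist = v0:11,v1:0,v2:30,v3:13,v4:14,v5:24,v6:32,v7:inf
step 7: dist = v0:11,v1:0,v2:30,v3:13,v4:14,v5:24,v6:32,v7:inf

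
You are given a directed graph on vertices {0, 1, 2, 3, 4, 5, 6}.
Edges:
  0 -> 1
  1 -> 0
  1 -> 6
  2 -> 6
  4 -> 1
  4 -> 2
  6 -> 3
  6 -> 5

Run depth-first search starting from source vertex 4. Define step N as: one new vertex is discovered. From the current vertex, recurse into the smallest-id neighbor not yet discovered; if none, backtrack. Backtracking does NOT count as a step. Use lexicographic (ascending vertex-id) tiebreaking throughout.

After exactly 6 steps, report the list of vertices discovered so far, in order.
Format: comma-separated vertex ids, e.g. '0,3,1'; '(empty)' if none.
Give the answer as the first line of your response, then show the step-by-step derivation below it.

4,1,0,6,3,5

step 1: discover 4; path=4; order=4
step 2: discover 1; path=4>1; order=4,1
step 3: discover 0; path=4>1>0; order=4,1,0
step 4: discover 6; path=4>1>6; order=4,1,0,6
step 5: discover 3; path=4>1>6>3; order=4,1,0,6,3
step 6: discover 5; path=4>1>6>5; order=4,1,0,6,3,5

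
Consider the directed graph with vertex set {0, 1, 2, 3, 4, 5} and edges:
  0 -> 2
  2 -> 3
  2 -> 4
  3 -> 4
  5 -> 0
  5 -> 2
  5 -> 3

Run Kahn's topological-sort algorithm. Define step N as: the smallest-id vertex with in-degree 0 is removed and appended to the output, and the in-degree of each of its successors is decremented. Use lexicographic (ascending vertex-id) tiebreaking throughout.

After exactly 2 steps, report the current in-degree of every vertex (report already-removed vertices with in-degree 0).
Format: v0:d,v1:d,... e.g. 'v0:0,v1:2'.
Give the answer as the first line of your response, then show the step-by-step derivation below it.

v0:0,v1:0,v2:1,v3:1,v4:2,v5:0

step 1: output 1; order=[1]; indeg=(1,0,2,2,2,0)
step 2: output 5; order=[1,5]; indeg=(0,0,1,1,2,0)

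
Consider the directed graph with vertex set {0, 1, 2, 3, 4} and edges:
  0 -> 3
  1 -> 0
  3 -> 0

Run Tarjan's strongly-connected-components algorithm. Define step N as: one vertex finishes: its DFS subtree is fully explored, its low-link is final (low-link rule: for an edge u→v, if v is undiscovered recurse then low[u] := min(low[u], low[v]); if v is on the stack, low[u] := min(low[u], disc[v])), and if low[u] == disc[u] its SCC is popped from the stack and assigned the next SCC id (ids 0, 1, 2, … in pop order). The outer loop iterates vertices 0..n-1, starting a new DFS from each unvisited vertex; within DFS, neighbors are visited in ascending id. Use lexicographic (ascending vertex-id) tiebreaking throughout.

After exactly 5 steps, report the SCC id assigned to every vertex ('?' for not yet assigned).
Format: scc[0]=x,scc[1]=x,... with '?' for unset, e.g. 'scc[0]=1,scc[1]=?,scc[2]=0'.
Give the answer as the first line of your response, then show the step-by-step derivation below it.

scc[0]=0,scc[1]=1,scc[2]=2,scc[3]=0,scc[4]=3

step 1: low=(low[0]=0,low[1]=?,low[2]=?,low[3]=0,low[4]=?); scc=(scc[0]=?,scc[1]=?,scc[2]=?,scc[3]=?,scc[4]=?)
step 2: low=(low[0]=0,low[1]=?,low[2]=?,low[3]=0,low[4]=?); scc=(scc[0]=0,scc[1]=?,scc[2]=?,scc[3]=0,scc[4]=?)
step 3: low=(low[0]=0,low[1]=2,low[2]=?,low[3]=0,low[4]=?); scc=(scc[0]=0,scc[1]=1,scc[2]=?,scc[3]=0,scc[4]=?)
step 4: low=(low[0]=0,low[1]=2,low[2]=3,low[3]=0,low[4]=?); scc=(scc[0]=0,scc[1]=1,scc[2]=2,scc[3]=0,scc[4]=?)
step 5: low=(low[0]=0,low[1]=2,low[2]=3,low[3]=0,low[4]=4); scc=(scc[0]=0,scc[1]=1,scc[2]=2,scc[3]=0,scc[4]=3)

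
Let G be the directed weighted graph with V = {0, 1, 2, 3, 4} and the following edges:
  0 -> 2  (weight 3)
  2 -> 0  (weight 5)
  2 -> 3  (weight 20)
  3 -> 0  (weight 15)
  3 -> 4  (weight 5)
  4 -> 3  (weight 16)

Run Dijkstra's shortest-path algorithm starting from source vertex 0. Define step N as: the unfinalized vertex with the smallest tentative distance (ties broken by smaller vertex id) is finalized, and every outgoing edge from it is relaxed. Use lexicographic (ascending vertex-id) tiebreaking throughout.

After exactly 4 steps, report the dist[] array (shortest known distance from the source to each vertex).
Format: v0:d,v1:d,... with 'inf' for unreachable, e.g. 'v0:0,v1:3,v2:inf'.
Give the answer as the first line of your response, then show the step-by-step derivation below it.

v0:0,v1:inf,v2:3,v3:23,v4:28

step 1: dist = v0:0,v1:inf,v2:3,v3:inf,v4:inf
step 2: dist = v0:0,v1:inf,v2:3,v3:23,v4:inf
step 3: dist = v0:0,v1:inf,v2:3,v3:23,v4:28
step 4: dist = v0:0,v1:inf,v2:3,v3:23,v4:28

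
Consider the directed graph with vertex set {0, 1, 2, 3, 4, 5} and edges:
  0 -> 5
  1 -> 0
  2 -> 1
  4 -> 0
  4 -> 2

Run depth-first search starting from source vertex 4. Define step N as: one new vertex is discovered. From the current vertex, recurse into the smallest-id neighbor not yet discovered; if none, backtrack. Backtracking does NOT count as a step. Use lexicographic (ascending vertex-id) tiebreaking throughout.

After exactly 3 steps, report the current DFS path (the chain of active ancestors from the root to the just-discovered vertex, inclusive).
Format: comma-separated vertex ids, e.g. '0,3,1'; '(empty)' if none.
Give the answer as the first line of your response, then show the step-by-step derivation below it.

4,0,5

step 1: discover 4; path=4; order=4
step 2: discover 0; path=4>0; order=4,0
step 3: discover 5; path=4>0>5; order=4,0,5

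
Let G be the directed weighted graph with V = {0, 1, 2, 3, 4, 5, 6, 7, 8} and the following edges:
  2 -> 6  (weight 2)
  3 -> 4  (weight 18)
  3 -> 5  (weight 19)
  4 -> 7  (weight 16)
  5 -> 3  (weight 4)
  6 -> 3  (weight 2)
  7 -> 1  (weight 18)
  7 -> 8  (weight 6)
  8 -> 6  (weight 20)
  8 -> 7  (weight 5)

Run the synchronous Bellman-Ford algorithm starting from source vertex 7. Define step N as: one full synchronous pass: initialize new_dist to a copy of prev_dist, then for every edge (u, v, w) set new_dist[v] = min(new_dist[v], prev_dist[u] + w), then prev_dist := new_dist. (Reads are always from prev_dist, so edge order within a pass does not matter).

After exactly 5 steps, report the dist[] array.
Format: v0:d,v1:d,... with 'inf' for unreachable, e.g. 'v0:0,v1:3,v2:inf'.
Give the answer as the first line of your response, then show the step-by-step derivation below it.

v0:inf,v1:18,v2:inf,v3:28,v4:46,v5:47,v6:26,v7:0,v8:6

step 1: dist = v0:inf,v1:18,v2:inf,v3:inf,v4:inf,v5:inf,v6:inf,v7:0,v8:6
step 2: dist = v0:inf,v1:18,v2:inf,v3:inf,v4:inf,v5:inf,v6:26,v7:0,v8:6
step 3: dist = v0:inf,v1:18,v2:inf,v3:28,v4:inf,v5:inf,v6:26,v7:0,v8:6
step 4: dist = v0:inf,v1:18,v2:inf,v3:28,v4:46,v5:47,v6:26,v7:0,v8:6
step 5: dist = v0:inf,v1:18,v2:inf,v3:28,v4:46,v5:47,v6:26,v7:0,v8:6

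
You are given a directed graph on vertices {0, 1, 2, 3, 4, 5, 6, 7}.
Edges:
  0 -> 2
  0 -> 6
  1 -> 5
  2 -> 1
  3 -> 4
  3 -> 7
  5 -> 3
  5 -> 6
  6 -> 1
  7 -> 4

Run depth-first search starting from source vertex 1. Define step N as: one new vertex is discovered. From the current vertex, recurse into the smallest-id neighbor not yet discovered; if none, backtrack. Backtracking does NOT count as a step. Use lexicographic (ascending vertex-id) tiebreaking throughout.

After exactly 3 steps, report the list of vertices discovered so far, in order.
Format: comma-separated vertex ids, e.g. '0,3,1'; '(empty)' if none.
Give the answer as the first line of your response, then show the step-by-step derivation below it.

1,5,3

step 1: discover 1; path=1; order=1
step 2: discover 5; path=1>5; order=1,5
step 3: discover 3; path=1>5>3; order=1,5,3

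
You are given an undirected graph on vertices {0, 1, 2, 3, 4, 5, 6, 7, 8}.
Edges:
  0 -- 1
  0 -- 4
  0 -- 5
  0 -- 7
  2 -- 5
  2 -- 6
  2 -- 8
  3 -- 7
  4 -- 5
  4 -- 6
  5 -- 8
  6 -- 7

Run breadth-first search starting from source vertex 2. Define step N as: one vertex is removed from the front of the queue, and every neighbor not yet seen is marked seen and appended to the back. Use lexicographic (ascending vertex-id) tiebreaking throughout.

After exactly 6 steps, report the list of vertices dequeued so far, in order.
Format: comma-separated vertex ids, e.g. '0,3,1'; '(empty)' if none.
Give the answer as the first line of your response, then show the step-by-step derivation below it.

2,5,6,8,0,4

step 1: dequeue 2; queue=[5,6,8]; order=2
step 2: dequeue 5; queue=[6,8,0,4]; order=2,5
step 3: dequeue 6; queue=[8,0,4,7]; order=2,5,6
step 4: dequeue 8; queue=[0,4,7]; order=2,5,6,8
step 5: dequeue 0; queue=[4,7,1]; order=2,5,6,8,0
step 6: dequeue 4; queue=[7,1]; order=2,5,6,8,0,4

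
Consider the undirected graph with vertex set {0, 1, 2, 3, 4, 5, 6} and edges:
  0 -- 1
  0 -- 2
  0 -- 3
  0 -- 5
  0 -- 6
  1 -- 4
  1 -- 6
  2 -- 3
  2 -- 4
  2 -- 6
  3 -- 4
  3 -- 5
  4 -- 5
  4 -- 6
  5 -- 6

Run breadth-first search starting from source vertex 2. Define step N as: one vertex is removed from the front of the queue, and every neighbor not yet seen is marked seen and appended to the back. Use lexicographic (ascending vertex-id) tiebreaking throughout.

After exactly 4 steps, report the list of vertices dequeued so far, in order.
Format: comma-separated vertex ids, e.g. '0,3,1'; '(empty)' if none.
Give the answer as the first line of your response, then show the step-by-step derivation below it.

2,0,3,4

step 1: dequeue 2; queue=[0,3,4,6]; order=2
step 2: dequeue 0; queue=[3,4,6,1,5]; order=2,0
step 3: dequeue 3; queue=[4,6,1,5]; order=2,0,3
step 4: dequeue 4; queue=[6,1,5]; order=2,0,3,4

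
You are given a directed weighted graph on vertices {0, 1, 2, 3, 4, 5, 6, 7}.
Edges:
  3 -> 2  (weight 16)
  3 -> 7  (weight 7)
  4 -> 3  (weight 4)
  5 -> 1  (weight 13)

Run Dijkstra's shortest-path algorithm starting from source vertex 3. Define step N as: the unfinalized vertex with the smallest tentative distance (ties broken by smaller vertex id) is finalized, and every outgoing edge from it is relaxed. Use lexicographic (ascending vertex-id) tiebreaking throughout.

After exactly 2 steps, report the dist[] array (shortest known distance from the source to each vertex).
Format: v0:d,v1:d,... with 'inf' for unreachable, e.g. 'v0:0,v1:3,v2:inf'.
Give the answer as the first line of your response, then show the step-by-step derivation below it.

v0:inf,v1:inf,v2:16,v3:0,v4:inf,v5:inf,v6:inf,v7:7

step 1: dist = v0:inf,v1:inf,v2:16,v3:0,v4:inf,v5:inf,v6:inf,v7:7
step 2: dist = v0:inf,v1:inf,v2:16,v3:0,v4:inf,v5:inf,v6:inf,v7:7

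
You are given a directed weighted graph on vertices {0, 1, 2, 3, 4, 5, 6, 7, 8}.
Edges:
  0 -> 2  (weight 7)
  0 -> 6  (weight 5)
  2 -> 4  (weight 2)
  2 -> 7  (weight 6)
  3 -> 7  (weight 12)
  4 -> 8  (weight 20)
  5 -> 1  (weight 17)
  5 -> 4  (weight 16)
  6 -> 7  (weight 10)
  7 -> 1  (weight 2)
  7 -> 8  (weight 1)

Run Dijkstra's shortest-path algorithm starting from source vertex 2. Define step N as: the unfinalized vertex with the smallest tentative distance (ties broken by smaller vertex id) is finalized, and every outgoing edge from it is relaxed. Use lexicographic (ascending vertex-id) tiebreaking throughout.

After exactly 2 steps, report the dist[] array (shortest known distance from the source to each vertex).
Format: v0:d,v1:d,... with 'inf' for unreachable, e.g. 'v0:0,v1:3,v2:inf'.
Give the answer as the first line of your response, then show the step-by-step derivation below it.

v0:inf,v1:inf,v2:0,v3:inf,v4:2,v5:inf,v6:inf,v7:6,v8:22

step 1: dist = v0:inf,v1:inf,v2:0,v3:inf,v4:2,v5:inf,v6:inf,v7:6,v8:inf
step 2: dist = v0:inf,v1:inf,v2:0,v3:inf,v4:2,v5:inf,v6:inf,v7:6,v8:22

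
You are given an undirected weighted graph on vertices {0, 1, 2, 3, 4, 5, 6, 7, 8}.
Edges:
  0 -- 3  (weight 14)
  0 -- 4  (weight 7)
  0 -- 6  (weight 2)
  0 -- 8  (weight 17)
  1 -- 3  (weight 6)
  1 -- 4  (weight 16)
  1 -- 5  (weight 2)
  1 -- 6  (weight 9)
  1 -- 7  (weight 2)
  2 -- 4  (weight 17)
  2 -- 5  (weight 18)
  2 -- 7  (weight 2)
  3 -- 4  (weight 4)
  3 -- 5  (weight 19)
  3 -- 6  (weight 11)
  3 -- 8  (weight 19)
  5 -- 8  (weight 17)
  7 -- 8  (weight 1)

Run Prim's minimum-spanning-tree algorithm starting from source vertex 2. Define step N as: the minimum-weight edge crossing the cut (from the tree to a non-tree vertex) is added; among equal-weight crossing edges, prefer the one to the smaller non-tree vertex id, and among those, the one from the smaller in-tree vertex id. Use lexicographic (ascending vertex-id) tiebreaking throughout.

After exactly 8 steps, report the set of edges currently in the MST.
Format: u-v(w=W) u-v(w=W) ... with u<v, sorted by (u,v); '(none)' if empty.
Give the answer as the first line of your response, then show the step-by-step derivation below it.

0-4(w=7) 0-6(w=2) 1-3(w=6) 1-5(w=2) 1-7(w=2) 2-7(w=2) 3-4(w=4) 7-8(w=1)

step 1: add edge 2-7 (w=2); MST = {2-7(w=2)}
step 2: add edge 7-8 (w=1); MST = {2-7(w=2) 7-8(w=1)}
step 3: add edge 1-7 (w=2); MST = {1-7(w=2) 2-7(w=2) 7-8(w=1)}
step 4: add edge 1-5 (w=2); MST = {1-5(w=2) 1-7(w=2) 2-7(w=2) 7-8(w=1)}
step 5: add edge 1-3 (w=6); MST = {1-3(w=6) 1-5(w=2) 1-7(w=2) 2-7(w=2) 7-8(w=1)}
step 6: add edge 3-4 (w=4); MST = {1-3(w=6) 1-5(w=2) 1-7(w=2) 2-7(w=2) 3-4(w=4) 7-8(w=1)}
step 7: add edge 0-4 (w=7); MST = {0-4(w=7) 1-3(w=6) 1-5(w=2) 1-7(w=2) 2-7(w=2) 3-4(w=4) 7-8(w=1)}
step 8: add edge 0-6 (w=2); MST = {0-4(w=7) 0-6(w=2) 1-3(w=6) 1-5(w=2) 1-7(w=2) 2-7(w=2) 3-4(w=4) 7-8(w=1)}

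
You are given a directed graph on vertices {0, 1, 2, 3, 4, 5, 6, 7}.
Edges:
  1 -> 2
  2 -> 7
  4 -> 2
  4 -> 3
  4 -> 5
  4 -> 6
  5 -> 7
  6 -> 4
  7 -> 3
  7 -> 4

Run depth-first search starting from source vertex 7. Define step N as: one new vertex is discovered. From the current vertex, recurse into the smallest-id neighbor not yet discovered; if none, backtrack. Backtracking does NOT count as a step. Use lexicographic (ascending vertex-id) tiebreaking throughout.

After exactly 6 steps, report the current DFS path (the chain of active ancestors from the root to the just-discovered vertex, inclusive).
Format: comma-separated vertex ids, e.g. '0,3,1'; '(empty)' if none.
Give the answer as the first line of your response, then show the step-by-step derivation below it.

7,4,6

step 1: discover 7; path=7; order=7
step 2: discover 3; path=7>3; order=7,3
step 3: discover 4; path=7>4; order=7,3,4
step 4: discover 2; path=7>4>2; order=7,3,4,2
step 5: discover 5; path=7>4>5; order=7,3,4,2,5
step 6: discover 6; path=7>4>6; order=7,3,4,2,5,6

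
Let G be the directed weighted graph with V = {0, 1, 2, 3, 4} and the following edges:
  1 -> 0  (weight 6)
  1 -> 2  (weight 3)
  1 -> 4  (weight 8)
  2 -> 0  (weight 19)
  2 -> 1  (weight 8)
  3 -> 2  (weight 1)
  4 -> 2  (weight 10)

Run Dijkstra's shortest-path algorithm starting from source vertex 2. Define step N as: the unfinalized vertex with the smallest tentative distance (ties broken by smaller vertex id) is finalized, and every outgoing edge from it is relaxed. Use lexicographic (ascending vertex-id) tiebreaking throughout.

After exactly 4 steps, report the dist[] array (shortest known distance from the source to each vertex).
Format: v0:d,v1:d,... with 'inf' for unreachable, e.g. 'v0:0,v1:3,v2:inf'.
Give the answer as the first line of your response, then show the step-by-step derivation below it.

v0:14,v1:8,v2:0,v3:inf,v4:16

step 1: dist = v0:19,v1:8,v2:0,v3:inf,v4:inf
step 2: dist = v0:14,v1:8,v2:0,v3:inf,v4:16
step 3: dist = v0:14,v1:8,v2:0,v3:inf,v4:16
step 4: dist = v0:14,v1:8,v2:0,v3:inf,v4:16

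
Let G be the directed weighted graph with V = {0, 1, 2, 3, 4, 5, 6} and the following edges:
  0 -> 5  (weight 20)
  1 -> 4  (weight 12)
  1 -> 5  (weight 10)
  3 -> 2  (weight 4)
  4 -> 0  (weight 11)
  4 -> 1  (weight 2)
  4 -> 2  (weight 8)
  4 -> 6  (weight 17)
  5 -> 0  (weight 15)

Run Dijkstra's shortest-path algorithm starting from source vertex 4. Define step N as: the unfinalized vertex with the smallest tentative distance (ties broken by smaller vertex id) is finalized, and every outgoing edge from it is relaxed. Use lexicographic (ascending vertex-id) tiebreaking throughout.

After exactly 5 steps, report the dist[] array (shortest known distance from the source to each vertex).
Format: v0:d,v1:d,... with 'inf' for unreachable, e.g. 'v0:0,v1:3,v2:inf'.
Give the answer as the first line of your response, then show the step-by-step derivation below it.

v0:11,v1:2,v2:8,v3:inf,v4:0,v5:12,v6:17

step 1: dist = v0:11,v1:2,v2:8,v3:inf,v4:0,v5:inf,v6:17
step 2: dist = v0:11,v1:2,v2:8,v3:inf,v4:0,v5:12,v6:17
step 3: dist = v0:11,v1:2,v2:8,v3:inf,v4:0,v5:12,v6:17
step 4: dist = v0:11,v1:2,v2:8,v3:inf,v4:0,v5:12,v6:17
step 5: dist = v0:11,v1:2,v2:8,v3:inf,v4:0,v5:12,v6:17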